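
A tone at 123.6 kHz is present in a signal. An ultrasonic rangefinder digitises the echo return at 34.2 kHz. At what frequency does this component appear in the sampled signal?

13.2 kHz

123.6 kHz mod fs = 21 kHz.
21 kHz > fs/2 = 17.1 kHz, folds to fs − 21 kHz = 13.2 kHz.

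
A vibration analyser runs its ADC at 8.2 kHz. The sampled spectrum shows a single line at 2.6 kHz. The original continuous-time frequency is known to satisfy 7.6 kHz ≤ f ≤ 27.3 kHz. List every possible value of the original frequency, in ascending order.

Frequencies that alias to 2.6 kHz are k·fs ± 2.6 kHz for integer k ≥ 0.
k=0: 2.6 kHz.
k=1: 5.6 kHz, 10.8 kHz.
k=2: 13.8 kHz, 19 kHz.
k=3: 22 kHz, 27.2 kHz.
k=4: 30.2 kHz, 35.4 kHz.
Within [7.6 kHz, 27.3 kHz]: 10.8 kHz, 13.8 kHz, 19 kHz, 22 kHz, 27.2 kHz.

10.8 kHz, 13.8 kHz, 19 kHz, 22 kHz, 27.2 kHz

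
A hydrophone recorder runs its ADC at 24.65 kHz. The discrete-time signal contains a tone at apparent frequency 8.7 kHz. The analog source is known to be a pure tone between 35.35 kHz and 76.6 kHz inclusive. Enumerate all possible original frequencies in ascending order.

Frequencies that alias to 8.7 kHz are k·fs ± 8.7 kHz for integer k ≥ 0.
k=0: 8.7 kHz.
k=1: 15.95 kHz, 33.35 kHz.
k=2: 40.6 kHz, 58 kHz.
k=3: 65.25 kHz, 82.65 kHz.
k=4: 89.9 kHz, 107.3 kHz.
Within [35.35 kHz, 76.6 kHz]: 40.6 kHz, 58 kHz, 65.25 kHz.

40.6 kHz, 58 kHz, 65.25 kHz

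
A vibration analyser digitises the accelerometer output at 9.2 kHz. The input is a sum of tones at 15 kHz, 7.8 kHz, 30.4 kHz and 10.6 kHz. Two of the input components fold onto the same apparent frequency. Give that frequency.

fs/2 = 4.6 kHz.
15 kHz mod fs = 5.8 kHz.
5.8 kHz > fs/2 = 4.6 kHz, folds to fs − 5.8 kHz = 3.4 kHz.
7.8 kHz > fs/2 = 4.6 kHz, folds to fs − 7.8 kHz = 1.4 kHz.
30.4 kHz mod fs = 2.8 kHz.
2.8 kHz ≤ fs/2 = 4.6 kHz, appears at 2.8 kHz.
10.6 kHz mod fs = 1.4 kHz.
1.4 kHz ≤ fs/2 = 4.6 kHz, appears at 1.4 kHz.
7.8 kHz and 10.6 kHz both map to 1.4 kHz.

1.4 kHz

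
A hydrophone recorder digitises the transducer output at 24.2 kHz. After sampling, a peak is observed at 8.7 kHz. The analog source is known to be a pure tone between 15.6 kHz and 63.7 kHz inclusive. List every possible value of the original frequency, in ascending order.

Frequencies that alias to 8.7 kHz are k·fs ± 8.7 kHz for integer k ≥ 0.
k=0: 8.7 kHz.
k=1: 15.5 kHz, 32.9 kHz.
k=2: 39.7 kHz, 57.1 kHz.
k=3: 63.9 kHz, 81.3 kHz.
Within [15.6 kHz, 63.7 kHz]: 32.9 kHz, 39.7 kHz, 57.1 kHz.

32.9 kHz, 39.7 kHz, 57.1 kHz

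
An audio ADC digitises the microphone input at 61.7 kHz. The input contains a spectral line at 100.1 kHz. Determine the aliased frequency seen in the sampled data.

23.3 kHz

100.1 kHz mod fs = 38.4 kHz.
38.4 kHz > fs/2 = 30.85 kHz, folds to fs − 38.4 kHz = 23.3 kHz.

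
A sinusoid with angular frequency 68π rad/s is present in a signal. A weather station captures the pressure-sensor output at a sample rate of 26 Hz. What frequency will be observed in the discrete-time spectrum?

ω = 68π rad/s → f = ω/(2π) = 34 Hz.
34 Hz mod fs = 8 Hz.
8 Hz ≤ fs/2 = 13 Hz, appears at 8 Hz.

8 Hz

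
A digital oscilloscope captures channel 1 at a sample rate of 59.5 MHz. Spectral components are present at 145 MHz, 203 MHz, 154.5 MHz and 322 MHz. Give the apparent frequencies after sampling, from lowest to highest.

24 MHz, 24.5 MHz, 26 MHz

fs/2 = 29.75 MHz.
145 MHz mod fs = 26 MHz.
26 MHz ≤ fs/2 = 29.75 MHz, appears at 26 MHz.
203 MHz mod fs = 24.5 MHz.
24.5 MHz ≤ fs/2 = 29.75 MHz, appears at 24.5 MHz.
154.5 MHz mod fs = 35.5 MHz.
35.5 MHz > fs/2 = 29.75 MHz, folds to fs − 35.5 MHz = 24 MHz.
322 MHz mod fs = 24.5 MHz.
24.5 MHz ≤ fs/2 = 29.75 MHz, appears at 24.5 MHz.
Distinct values: {24 MHz, 24.5 MHz, 26 MHz}.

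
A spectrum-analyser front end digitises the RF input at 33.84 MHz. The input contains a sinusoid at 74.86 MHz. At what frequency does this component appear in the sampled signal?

74.86 MHz mod fs = 7.18 MHz.
7.18 MHz ≤ fs/2 = 16.92 MHz, appears at 7.18 MHz.

7.18 MHz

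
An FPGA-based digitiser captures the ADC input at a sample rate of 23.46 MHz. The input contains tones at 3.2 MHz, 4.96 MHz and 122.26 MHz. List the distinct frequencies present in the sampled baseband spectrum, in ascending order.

fs/2 = 11.73 MHz.
3.2 MHz ≤ fs/2 = 11.73 MHz, passes unchanged.
4.96 MHz ≤ fs/2 = 11.73 MHz, passes unchanged.
122.26 MHz mod fs = 4.96 MHz.
4.96 MHz ≤ fs/2 = 11.73 MHz, appears at 4.96 MHz.
Distinct values: {3.2 MHz, 4.96 MHz}.

3.2 MHz, 4.96 MHz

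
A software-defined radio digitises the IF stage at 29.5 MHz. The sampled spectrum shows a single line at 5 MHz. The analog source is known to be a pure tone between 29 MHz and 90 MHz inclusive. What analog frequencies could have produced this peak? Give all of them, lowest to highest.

Frequencies that alias to 5 MHz are k·fs ± 5 MHz for integer k ≥ 0.
k=0: 5 MHz.
k=1: 24.5 MHz, 34.5 MHz.
k=2: 54 MHz, 64 MHz.
k=3: 83.5 MHz, 93.5 MHz.
k=4: 113 MHz, 123 MHz.
Within [29 MHz, 90 MHz]: 34.5 MHz, 54 MHz, 64 MHz, 83.5 MHz.

34.5 MHz, 54 MHz, 64 MHz, 83.5 MHz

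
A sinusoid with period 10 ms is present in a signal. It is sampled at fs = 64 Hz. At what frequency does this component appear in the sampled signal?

T = 10 ms → f = 1/T = 100 Hz.
100 Hz mod fs = 36 Hz.
36 Hz > fs/2 = 32 Hz, folds to fs − 36 Hz = 28 Hz.

28 Hz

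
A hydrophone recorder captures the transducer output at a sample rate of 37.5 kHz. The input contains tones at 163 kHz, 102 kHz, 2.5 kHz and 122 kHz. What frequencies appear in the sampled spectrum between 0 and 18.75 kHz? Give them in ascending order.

fs/2 = 18.75 kHz.
163 kHz mod fs = 13 kHz.
13 kHz ≤ fs/2 = 18.75 kHz, appears at 13 kHz.
102 kHz mod fs = 27 kHz.
27 kHz > fs/2 = 18.75 kHz, folds to fs − 27 kHz = 10.5 kHz.
2.5 kHz ≤ fs/2 = 18.75 kHz, passes unchanged.
122 kHz mod fs = 9.5 kHz.
9.5 kHz ≤ fs/2 = 18.75 kHz, appears at 9.5 kHz.
Distinct values: {2.5 kHz, 9.5 kHz, 10.5 kHz, 13 kHz}.

2.5 kHz, 9.5 kHz, 10.5 kHz, 13 kHz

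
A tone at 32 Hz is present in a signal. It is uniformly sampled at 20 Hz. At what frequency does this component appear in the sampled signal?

32 Hz mod fs = 12 Hz.
12 Hz > fs/2 = 10 Hz, folds to fs − 12 Hz = 8 Hz.

8 Hz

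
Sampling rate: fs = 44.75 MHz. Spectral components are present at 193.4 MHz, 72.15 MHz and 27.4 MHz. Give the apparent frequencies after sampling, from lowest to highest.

14.4 MHz, 17.35 MHz

fs/2 = 22.375 MHz.
193.4 MHz mod fs = 14.4 MHz.
14.4 MHz ≤ fs/2 = 22.375 MHz, appears at 14.4 MHz.
72.15 MHz mod fs = 27.4 MHz.
27.4 MHz > fs/2 = 22.375 MHz, folds to fs − 27.4 MHz = 17.35 MHz.
27.4 MHz > fs/2 = 22.375 MHz, folds to fs − 27.4 MHz = 17.35 MHz.
Distinct values: {14.4 MHz, 17.35 MHz}.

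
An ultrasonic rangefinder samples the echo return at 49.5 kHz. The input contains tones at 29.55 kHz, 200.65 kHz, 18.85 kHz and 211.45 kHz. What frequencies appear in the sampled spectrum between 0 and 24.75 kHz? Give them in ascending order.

fs/2 = 24.75 kHz.
29.55 kHz > fs/2 = 24.75 kHz, folds to fs − 29.55 kHz = 19.95 kHz.
200.65 kHz mod fs = 2.65 kHz.
2.65 kHz ≤ fs/2 = 24.75 kHz, appears at 2.65 kHz.
18.85 kHz ≤ fs/2 = 24.75 kHz, passes unchanged.
211.45 kHz mod fs = 13.45 kHz.
13.45 kHz ≤ fs/2 = 24.75 kHz, appears at 13.45 kHz.
Distinct values: {2.65 kHz, 13.45 kHz, 18.85 kHz, 19.95 kHz}.

2.65 kHz, 13.45 kHz, 18.85 kHz, 19.95 kHz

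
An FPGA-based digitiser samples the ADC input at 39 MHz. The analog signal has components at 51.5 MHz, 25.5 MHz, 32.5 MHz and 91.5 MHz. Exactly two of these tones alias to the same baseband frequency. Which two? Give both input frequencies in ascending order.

25.5 MHz, 91.5 MHz

fs/2 = 19.5 MHz.
51.5 MHz mod fs = 12.5 MHz.
12.5 MHz ≤ fs/2 = 19.5 MHz, appears at 12.5 MHz.
25.5 MHz > fs/2 = 19.5 MHz, folds to fs − 25.5 MHz = 13.5 MHz.
32.5 MHz > fs/2 = 19.5 MHz, folds to fs − 32.5 MHz = 6.5 MHz.
91.5 MHz mod fs = 13.5 MHz.
13.5 MHz ≤ fs/2 = 19.5 MHz, appears at 13.5 MHz.
25.5 MHz and 91.5 MHz both map to 13.5 MHz.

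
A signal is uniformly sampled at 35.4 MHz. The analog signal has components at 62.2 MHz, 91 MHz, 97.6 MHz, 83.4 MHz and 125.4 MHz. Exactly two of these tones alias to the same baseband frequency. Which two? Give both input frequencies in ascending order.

fs/2 = 17.7 MHz.
62.2 MHz mod fs = 26.8 MHz.
26.8 MHz > fs/2 = 17.7 MHz, folds to fs − 26.8 MHz = 8.6 MHz.
91 MHz mod fs = 20.2 MHz.
20.2 MHz > fs/2 = 17.7 MHz, folds to fs − 20.2 MHz = 15.2 MHz.
97.6 MHz mod fs = 26.8 MHz.
26.8 MHz > fs/2 = 17.7 MHz, folds to fs − 26.8 MHz = 8.6 MHz.
83.4 MHz mod fs = 12.6 MHz.
12.6 MHz ≤ fs/2 = 17.7 MHz, appears at 12.6 MHz.
125.4 MHz mod fs = 19.2 MHz.
19.2 MHz > fs/2 = 17.7 MHz, folds to fs − 19.2 MHz = 16.2 MHz.
62.2 MHz and 97.6 MHz both map to 8.6 MHz.

62.2 MHz, 97.6 MHz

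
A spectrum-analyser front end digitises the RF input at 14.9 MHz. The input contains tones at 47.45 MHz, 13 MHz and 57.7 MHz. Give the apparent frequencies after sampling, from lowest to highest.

1.9 MHz, 2.75 MHz

fs/2 = 7.45 MHz.
47.45 MHz mod fs = 2.75 MHz.
2.75 MHz ≤ fs/2 = 7.45 MHz, appears at 2.75 MHz.
13 MHz > fs/2 = 7.45 MHz, folds to fs − 13 MHz = 1.9 MHz.
57.7 MHz mod fs = 13 MHz.
13 MHz > fs/2 = 7.45 MHz, folds to fs − 13 MHz = 1.9 MHz.
Distinct values: {1.9 MHz, 2.75 MHz}.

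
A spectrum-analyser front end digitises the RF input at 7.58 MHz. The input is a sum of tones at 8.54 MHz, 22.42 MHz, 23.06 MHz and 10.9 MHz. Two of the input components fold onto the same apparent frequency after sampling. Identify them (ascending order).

22.42 MHz, 23.06 MHz

fs/2 = 3.79 MHz.
8.54 MHz mod fs = 0.96 MHz.
0.96 MHz ≤ fs/2 = 3.79 MHz, appears at 0.96 MHz.
22.42 MHz mod fs = 7.26 MHz.
7.26 MHz > fs/2 = 3.79 MHz, folds to fs − 7.26 MHz = 0.32 MHz.
23.06 MHz mod fs = 0.32 MHz.
0.32 MHz ≤ fs/2 = 3.79 MHz, appears at 0.32 MHz.
10.9 MHz mod fs = 3.32 MHz.
3.32 MHz ≤ fs/2 = 3.79 MHz, appears at 3.32 MHz.
22.42 MHz and 23.06 MHz both map to 0.32 MHz.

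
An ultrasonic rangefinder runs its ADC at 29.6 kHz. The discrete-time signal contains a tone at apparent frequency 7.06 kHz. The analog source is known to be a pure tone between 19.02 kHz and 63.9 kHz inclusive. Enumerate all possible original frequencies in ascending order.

Frequencies that alias to 7.06 kHz are k·fs ± 7.06 kHz for integer k ≥ 0.
k=0: 7.06 kHz.
k=1: 22.54 kHz, 36.66 kHz.
k=2: 52.14 kHz, 66.26 kHz.
k=3: 81.74 kHz, 95.86 kHz.
Within [19.02 kHz, 63.9 kHz]: 22.54 kHz, 36.66 kHz, 52.14 kHz.

22.54 kHz, 36.66 kHz, 52.14 kHz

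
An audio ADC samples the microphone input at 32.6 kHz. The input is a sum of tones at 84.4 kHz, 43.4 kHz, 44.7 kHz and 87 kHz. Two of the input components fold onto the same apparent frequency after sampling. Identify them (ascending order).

fs/2 = 16.3 kHz.
84.4 kHz mod fs = 19.2 kHz.
19.2 kHz > fs/2 = 16.3 kHz, folds to fs − 19.2 kHz = 13.4 kHz.
43.4 kHz mod fs = 10.8 kHz.
10.8 kHz ≤ fs/2 = 16.3 kHz, appears at 10.8 kHz.
44.7 kHz mod fs = 12.1 kHz.
12.1 kHz ≤ fs/2 = 16.3 kHz, appears at 12.1 kHz.
87 kHz mod fs = 21.8 kHz.
21.8 kHz > fs/2 = 16.3 kHz, folds to fs − 21.8 kHz = 10.8 kHz.
43.4 kHz and 87 kHz both map to 10.8 kHz.

43.4 kHz, 87 kHz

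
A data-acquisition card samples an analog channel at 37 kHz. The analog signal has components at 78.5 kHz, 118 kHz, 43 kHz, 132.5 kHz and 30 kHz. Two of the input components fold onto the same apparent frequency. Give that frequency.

7 kHz

fs/2 = 18.5 kHz.
78.5 kHz mod fs = 4.5 kHz.
4.5 kHz ≤ fs/2 = 18.5 kHz, appears at 4.5 kHz.
118 kHz mod fs = 7 kHz.
7 kHz ≤ fs/2 = 18.5 kHz, appears at 7 kHz.
43 kHz mod fs = 6 kHz.
6 kHz ≤ fs/2 = 18.5 kHz, appears at 6 kHz.
132.5 kHz mod fs = 21.5 kHz.
21.5 kHz > fs/2 = 18.5 kHz, folds to fs − 21.5 kHz = 15.5 kHz.
30 kHz > fs/2 = 18.5 kHz, folds to fs − 30 kHz = 7 kHz.
30 kHz and 118 kHz both map to 7 kHz.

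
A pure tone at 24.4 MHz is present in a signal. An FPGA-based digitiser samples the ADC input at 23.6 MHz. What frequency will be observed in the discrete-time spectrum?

0.8 MHz

24.4 MHz mod fs = 0.8 MHz.
0.8 MHz ≤ fs/2 = 11.8 MHz, appears at 0.8 MHz.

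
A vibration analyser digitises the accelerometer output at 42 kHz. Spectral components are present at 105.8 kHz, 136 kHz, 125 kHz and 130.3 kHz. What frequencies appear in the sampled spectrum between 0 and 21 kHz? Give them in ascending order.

1 kHz, 4.3 kHz, 10 kHz, 20.2 kHz

fs/2 = 21 kHz.
105.8 kHz mod fs = 21.8 kHz.
21.8 kHz > fs/2 = 21 kHz, folds to fs − 21.8 kHz = 20.2 kHz.
136 kHz mod fs = 10 kHz.
10 kHz ≤ fs/2 = 21 kHz, appears at 10 kHz.
125 kHz mod fs = 41 kHz.
41 kHz > fs/2 = 21 kHz, folds to fs − 41 kHz = 1 kHz.
130.3 kHz mod fs = 4.3 kHz.
4.3 kHz ≤ fs/2 = 21 kHz, appears at 4.3 kHz.
Distinct values: {1 kHz, 4.3 kHz, 10 kHz, 20.2 kHz}.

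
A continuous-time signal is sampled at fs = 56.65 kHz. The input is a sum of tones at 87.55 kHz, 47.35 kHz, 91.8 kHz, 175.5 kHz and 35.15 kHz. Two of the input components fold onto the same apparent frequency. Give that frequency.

fs/2 = 28.325 kHz.
87.55 kHz mod fs = 30.9 kHz.
30.9 kHz > fs/2 = 28.325 kHz, folds to fs − 30.9 kHz = 25.75 kHz.
47.35 kHz > fs/2 = 28.325 kHz, folds to fs − 47.35 kHz = 9.3 kHz.
91.8 kHz mod fs = 35.15 kHz.
35.15 kHz > fs/2 = 28.325 kHz, folds to fs − 35.15 kHz = 21.5 kHz.
175.5 kHz mod fs = 5.55 kHz.
5.55 kHz ≤ fs/2 = 28.325 kHz, appears at 5.55 kHz.
35.15 kHz > fs/2 = 28.325 kHz, folds to fs − 35.15 kHz = 21.5 kHz.
35.15 kHz and 91.8 kHz both map to 21.5 kHz.

21.5 kHz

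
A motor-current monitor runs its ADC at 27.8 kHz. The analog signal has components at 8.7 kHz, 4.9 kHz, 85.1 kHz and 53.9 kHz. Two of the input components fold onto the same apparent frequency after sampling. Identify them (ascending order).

fs/2 = 13.9 kHz.
8.7 kHz ≤ fs/2 = 13.9 kHz, passes unchanged.
4.9 kHz ≤ fs/2 = 13.9 kHz, passes unchanged.
85.1 kHz mod fs = 1.7 kHz.
1.7 kHz ≤ fs/2 = 13.9 kHz, appears at 1.7 kHz.
53.9 kHz mod fs = 26.1 kHz.
26.1 kHz > fs/2 = 13.9 kHz, folds to fs − 26.1 kHz = 1.7 kHz.
53.9 kHz and 85.1 kHz both map to 1.7 kHz.

53.9 kHz, 85.1 kHz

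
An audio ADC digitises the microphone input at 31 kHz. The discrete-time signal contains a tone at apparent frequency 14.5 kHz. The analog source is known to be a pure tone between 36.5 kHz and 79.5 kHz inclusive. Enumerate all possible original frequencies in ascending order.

45.5 kHz, 47.5 kHz, 76.5 kHz, 78.5 kHz

Frequencies that alias to 14.5 kHz are k·fs ± 14.5 kHz for integer k ≥ 0.
k=0: 14.5 kHz.
k=1: 16.5 kHz, 45.5 kHz.
k=2: 47.5 kHz, 76.5 kHz.
k=3: 78.5 kHz, 107.5 kHz.
k=4: 109.5 kHz, 138.5 kHz.
Within [36.5 kHz, 79.5 kHz]: 45.5 kHz, 47.5 kHz, 76.5 kHz, 78.5 kHz.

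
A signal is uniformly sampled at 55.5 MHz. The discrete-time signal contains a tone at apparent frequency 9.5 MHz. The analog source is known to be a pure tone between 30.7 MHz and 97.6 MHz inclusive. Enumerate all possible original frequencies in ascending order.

46 MHz, 65 MHz

Frequencies that alias to 9.5 MHz are k·fs ± 9.5 MHz for integer k ≥ 0.
k=0: 9.5 MHz.
k=1: 46 MHz, 65 MHz.
k=2: 101.5 MHz, 120.5 MHz.
Within [30.7 MHz, 97.6 MHz]: 46 MHz, 65 MHz.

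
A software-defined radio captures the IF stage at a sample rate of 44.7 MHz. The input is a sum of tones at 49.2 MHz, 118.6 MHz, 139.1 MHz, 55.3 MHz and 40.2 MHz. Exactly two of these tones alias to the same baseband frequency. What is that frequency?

4.5 MHz

fs/2 = 22.35 MHz.
49.2 MHz mod fs = 4.5 MHz.
4.5 MHz ≤ fs/2 = 22.35 MHz, appears at 4.5 MHz.
118.6 MHz mod fs = 29.2 MHz.
29.2 MHz > fs/2 = 22.35 MHz, folds to fs − 29.2 MHz = 15.5 MHz.
139.1 MHz mod fs = 5 MHz.
5 MHz ≤ fs/2 = 22.35 MHz, appears at 5 MHz.
55.3 MHz mod fs = 10.6 MHz.
10.6 MHz ≤ fs/2 = 22.35 MHz, appears at 10.6 MHz.
40.2 MHz > fs/2 = 22.35 MHz, folds to fs − 40.2 MHz = 4.5 MHz.
40.2 MHz and 49.2 MHz both map to 4.5 MHz.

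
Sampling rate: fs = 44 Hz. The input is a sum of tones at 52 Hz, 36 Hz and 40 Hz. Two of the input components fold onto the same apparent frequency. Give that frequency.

fs/2 = 22 Hz.
52 Hz mod fs = 8 Hz.
8 Hz ≤ fs/2 = 22 Hz, appears at 8 Hz.
36 Hz > fs/2 = 22 Hz, folds to fs − 36 Hz = 8 Hz.
40 Hz > fs/2 = 22 Hz, folds to fs − 40 Hz = 4 Hz.
36 Hz and 52 Hz both map to 8 Hz.

8 Hz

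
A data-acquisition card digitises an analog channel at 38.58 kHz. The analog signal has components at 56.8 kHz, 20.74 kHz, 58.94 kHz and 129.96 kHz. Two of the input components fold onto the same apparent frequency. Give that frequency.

18.22 kHz

fs/2 = 19.29 kHz.
56.8 kHz mod fs = 18.22 kHz.
18.22 kHz ≤ fs/2 = 19.29 kHz, appears at 18.22 kHz.
20.74 kHz > fs/2 = 19.29 kHz, folds to fs − 20.74 kHz = 17.84 kHz.
58.94 kHz mod fs = 20.36 kHz.
20.36 kHz > fs/2 = 19.29 kHz, folds to fs − 20.36 kHz = 18.22 kHz.
129.96 kHz mod fs = 14.22 kHz.
14.22 kHz ≤ fs/2 = 19.29 kHz, appears at 14.22 kHz.
56.8 kHz and 58.94 kHz both map to 18.22 kHz.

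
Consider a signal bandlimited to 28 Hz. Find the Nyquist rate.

Nyquist rate = 2 × 28 Hz = 56 Hz.

56 Hz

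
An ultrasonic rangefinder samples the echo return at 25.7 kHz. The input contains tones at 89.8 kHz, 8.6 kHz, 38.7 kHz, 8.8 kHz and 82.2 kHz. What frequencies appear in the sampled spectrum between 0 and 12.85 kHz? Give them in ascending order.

5.1 kHz, 8.6 kHz, 8.8 kHz, 12.7 kHz

fs/2 = 12.85 kHz.
89.8 kHz mod fs = 12.7 kHz.
12.7 kHz ≤ fs/2 = 12.85 kHz, appears at 12.7 kHz.
8.6 kHz ≤ fs/2 = 12.85 kHz, passes unchanged.
38.7 kHz mod fs = 13 kHz.
13 kHz > fs/2 = 12.85 kHz, folds to fs − 13 kHz = 12.7 kHz.
8.8 kHz ≤ fs/2 = 12.85 kHz, passes unchanged.
82.2 kHz mod fs = 5.1 kHz.
5.1 kHz ≤ fs/2 = 12.85 kHz, appears at 5.1 kHz.
Distinct values: {5.1 kHz, 8.6 kHz, 8.8 kHz, 12.7 kHz}.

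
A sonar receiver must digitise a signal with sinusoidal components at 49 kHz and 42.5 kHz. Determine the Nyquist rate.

98 kHz

Highest-frequency component: 49 kHz.
Nyquist rate = 2 × 49 kHz = 98 kHz.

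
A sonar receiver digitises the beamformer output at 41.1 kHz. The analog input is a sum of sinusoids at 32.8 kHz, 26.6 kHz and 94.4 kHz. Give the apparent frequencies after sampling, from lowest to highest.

fs/2 = 20.55 kHz.
32.8 kHz > fs/2 = 20.55 kHz, folds to fs − 32.8 kHz = 8.3 kHz.
26.6 kHz > fs/2 = 20.55 kHz, folds to fs − 26.6 kHz = 14.5 kHz.
94.4 kHz mod fs = 12.2 kHz.
12.2 kHz ≤ fs/2 = 20.55 kHz, appears at 12.2 kHz.
Distinct values: {8.3 kHz, 12.2 kHz, 14.5 kHz}.

8.3 kHz, 12.2 kHz, 14.5 kHz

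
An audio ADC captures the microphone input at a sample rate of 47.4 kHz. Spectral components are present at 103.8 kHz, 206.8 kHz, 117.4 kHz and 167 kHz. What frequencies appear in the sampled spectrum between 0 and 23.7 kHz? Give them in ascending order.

9 kHz, 17.2 kHz, 22.6 kHz

fs/2 = 23.7 kHz.
103.8 kHz mod fs = 9 kHz.
9 kHz ≤ fs/2 = 23.7 kHz, appears at 9 kHz.
206.8 kHz mod fs = 17.2 kHz.
17.2 kHz ≤ fs/2 = 23.7 kHz, appears at 17.2 kHz.
117.4 kHz mod fs = 22.6 kHz.
22.6 kHz ≤ fs/2 = 23.7 kHz, appears at 22.6 kHz.
167 kHz mod fs = 24.8 kHz.
24.8 kHz > fs/2 = 23.7 kHz, folds to fs − 24.8 kHz = 22.6 kHz.
Distinct values: {9 kHz, 17.2 kHz, 22.6 kHz}.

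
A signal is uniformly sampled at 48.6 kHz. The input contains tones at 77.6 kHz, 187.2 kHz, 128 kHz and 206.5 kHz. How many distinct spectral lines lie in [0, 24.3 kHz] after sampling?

4

fs/2 = 24.3 kHz.
77.6 kHz mod fs = 29 kHz.
29 kHz > fs/2 = 24.3 kHz, folds to fs − 29 kHz = 19.6 kHz.
187.2 kHz mod fs = 41.4 kHz.
41.4 kHz > fs/2 = 24.3 kHz, folds to fs − 41.4 kHz = 7.2 kHz.
128 kHz mod fs = 30.8 kHz.
30.8 kHz > fs/2 = 24.3 kHz, folds to fs − 30.8 kHz = 17.8 kHz.
206.5 kHz mod fs = 12.1 kHz.
12.1 kHz ≤ fs/2 = 24.3 kHz, appears at 12.1 kHz.
Distinct values: {7.2 kHz, 12.1 kHz, 17.8 kHz, 19.6 kHz} → 4.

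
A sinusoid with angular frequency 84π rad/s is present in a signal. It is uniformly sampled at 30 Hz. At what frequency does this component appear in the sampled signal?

ω = 84π rad/s → f = ω/(2π) = 42 Hz.
42 Hz mod fs = 12 Hz.
12 Hz ≤ fs/2 = 15 Hz, appears at 12 Hz.

12 Hz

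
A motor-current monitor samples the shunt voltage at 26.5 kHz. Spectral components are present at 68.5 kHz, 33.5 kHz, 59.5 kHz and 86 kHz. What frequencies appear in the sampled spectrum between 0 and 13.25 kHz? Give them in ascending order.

6.5 kHz, 7 kHz, 11 kHz

fs/2 = 13.25 kHz.
68.5 kHz mod fs = 15.5 kHz.
15.5 kHz > fs/2 = 13.25 kHz, folds to fs − 15.5 kHz = 11 kHz.
33.5 kHz mod fs = 7 kHz.
7 kHz ≤ fs/2 = 13.25 kHz, appears at 7 kHz.
59.5 kHz mod fs = 6.5 kHz.
6.5 kHz ≤ fs/2 = 13.25 kHz, appears at 6.5 kHz.
86 kHz mod fs = 6.5 kHz.
6.5 kHz ≤ fs/2 = 13.25 kHz, appears at 6.5 kHz.
Distinct values: {6.5 kHz, 7 kHz, 11 kHz}.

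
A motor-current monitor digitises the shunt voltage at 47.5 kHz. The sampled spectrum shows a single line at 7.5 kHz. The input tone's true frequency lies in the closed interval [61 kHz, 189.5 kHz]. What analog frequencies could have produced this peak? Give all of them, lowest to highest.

87.5 kHz, 102.5 kHz, 135 kHz, 150 kHz, 182.5 kHz

Frequencies that alias to 7.5 kHz are k·fs ± 7.5 kHz for integer k ≥ 0.
k=0: 7.5 kHz.
k=1: 40 kHz, 55 kHz.
k=2: 87.5 kHz, 102.5 kHz.
k=3: 135 kHz, 150 kHz.
k=4: 182.5 kHz, 197.5 kHz.
k=5: 230 kHz, 245 kHz.
Within [61 kHz, 189.5 kHz]: 87.5 kHz, 102.5 kHz, 135 kHz, 150 kHz, 182.5 kHz.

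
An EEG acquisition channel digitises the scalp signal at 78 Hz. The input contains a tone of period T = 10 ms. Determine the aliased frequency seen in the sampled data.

22 Hz

T = 10 ms → f = 1/T = 100 Hz.
100 Hz mod fs = 22 Hz.
22 Hz ≤ fs/2 = 39 Hz, appears at 22 Hz.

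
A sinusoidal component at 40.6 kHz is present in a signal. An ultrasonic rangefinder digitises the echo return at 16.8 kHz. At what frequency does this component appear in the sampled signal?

7 kHz

40.6 kHz mod fs = 7 kHz.
7 kHz ≤ fs/2 = 8.4 kHz, appears at 7 kHz.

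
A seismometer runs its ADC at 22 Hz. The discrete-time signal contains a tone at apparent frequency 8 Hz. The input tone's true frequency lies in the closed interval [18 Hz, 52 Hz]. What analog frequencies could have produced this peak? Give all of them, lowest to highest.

Frequencies that alias to 8 Hz are k·fs ± 8 Hz for integer k ≥ 0.
k=0: 8 Hz.
k=1: 14 Hz, 30 Hz.
k=2: 36 Hz, 52 Hz.
k=3: 58 Hz, 74 Hz.
Within [18 Hz, 52 Hz]: 30 Hz, 36 Hz, 52 Hz.

30 Hz, 36 Hz, 52 Hz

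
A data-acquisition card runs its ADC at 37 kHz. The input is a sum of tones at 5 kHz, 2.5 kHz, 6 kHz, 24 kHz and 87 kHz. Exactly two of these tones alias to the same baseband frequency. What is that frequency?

13 kHz

fs/2 = 18.5 kHz.
5 kHz ≤ fs/2 = 18.5 kHz, passes unchanged.
2.5 kHz ≤ fs/2 = 18.5 kHz, passes unchanged.
6 kHz ≤ fs/2 = 18.5 kHz, passes unchanged.
24 kHz > fs/2 = 18.5 kHz, folds to fs − 24 kHz = 13 kHz.
87 kHz mod fs = 13 kHz.
13 kHz ≤ fs/2 = 18.5 kHz, appears at 13 kHz.
24 kHz and 87 kHz both map to 13 kHz.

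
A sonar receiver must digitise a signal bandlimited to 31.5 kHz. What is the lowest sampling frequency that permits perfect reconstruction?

63 kHz

Nyquist rate = 2 × 31.5 kHz = 63 kHz.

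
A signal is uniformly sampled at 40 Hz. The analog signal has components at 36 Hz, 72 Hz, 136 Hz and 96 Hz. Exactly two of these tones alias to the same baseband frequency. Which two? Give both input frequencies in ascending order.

fs/2 = 20 Hz.
36 Hz > fs/2 = 20 Hz, folds to fs − 36 Hz = 4 Hz.
72 Hz mod fs = 32 Hz.
32 Hz > fs/2 = 20 Hz, folds to fs − 32 Hz = 8 Hz.
136 Hz mod fs = 16 Hz.
16 Hz ≤ fs/2 = 20 Hz, appears at 16 Hz.
96 Hz mod fs = 16 Hz.
16 Hz ≤ fs/2 = 20 Hz, appears at 16 Hz.
96 Hz and 136 Hz both map to 16 Hz.

96 Hz, 136 Hz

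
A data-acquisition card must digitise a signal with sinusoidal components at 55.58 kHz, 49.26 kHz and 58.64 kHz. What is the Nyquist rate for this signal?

Highest-frequency component: 58.64 kHz.
Nyquist rate = 2 × 58.64 kHz = 117.28 kHz.

117.28 kHz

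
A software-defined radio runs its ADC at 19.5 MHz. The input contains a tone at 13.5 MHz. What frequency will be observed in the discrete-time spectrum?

13.5 MHz > fs/2 = 9.75 MHz, folds to fs − 13.5 MHz = 6 MHz.

6 MHz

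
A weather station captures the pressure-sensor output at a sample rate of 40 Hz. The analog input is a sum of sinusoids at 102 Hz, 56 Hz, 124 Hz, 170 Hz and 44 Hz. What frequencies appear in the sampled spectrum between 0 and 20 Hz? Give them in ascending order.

fs/2 = 20 Hz.
102 Hz mod fs = 22 Hz.
22 Hz > fs/2 = 20 Hz, folds to fs − 22 Hz = 18 Hz.
56 Hz mod fs = 16 Hz.
16 Hz ≤ fs/2 = 20 Hz, appears at 16 Hz.
124 Hz mod fs = 4 Hz.
4 Hz ≤ fs/2 = 20 Hz, appears at 4 Hz.
170 Hz mod fs = 10 Hz.
10 Hz ≤ fs/2 = 20 Hz, appears at 10 Hz.
44 Hz mod fs = 4 Hz.
4 Hz ≤ fs/2 = 20 Hz, appears at 4 Hz.
Distinct values: {4 Hz, 10 Hz, 16 Hz, 18 Hz}.

4 Hz, 10 Hz, 16 Hz, 18 Hz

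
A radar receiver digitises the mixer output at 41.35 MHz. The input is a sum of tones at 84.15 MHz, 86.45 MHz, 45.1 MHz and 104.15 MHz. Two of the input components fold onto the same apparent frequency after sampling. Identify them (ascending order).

fs/2 = 20.675 MHz.
84.15 MHz mod fs = 1.45 MHz.
1.45 MHz ≤ fs/2 = 20.675 MHz, appears at 1.45 MHz.
86.45 MHz mod fs = 3.75 MHz.
3.75 MHz ≤ fs/2 = 20.675 MHz, appears at 3.75 MHz.
45.1 MHz mod fs = 3.75 MHz.
3.75 MHz ≤ fs/2 = 20.675 MHz, appears at 3.75 MHz.
104.15 MHz mod fs = 21.45 MHz.
21.45 MHz > fs/2 = 20.675 MHz, folds to fs − 21.45 MHz = 19.9 MHz.
45.1 MHz and 86.45 MHz both map to 3.75 MHz.

45.1 MHz, 86.45 MHz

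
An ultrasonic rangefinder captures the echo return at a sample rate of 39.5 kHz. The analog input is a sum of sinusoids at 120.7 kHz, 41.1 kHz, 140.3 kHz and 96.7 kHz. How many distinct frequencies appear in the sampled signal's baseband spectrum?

fs/2 = 19.75 kHz.
120.7 kHz mod fs = 2.2 kHz.
2.2 kHz ≤ fs/2 = 19.75 kHz, appears at 2.2 kHz.
41.1 kHz mod fs = 1.6 kHz.
1.6 kHz ≤ fs/2 = 19.75 kHz, appears at 1.6 kHz.
140.3 kHz mod fs = 21.8 kHz.
21.8 kHz > fs/2 = 19.75 kHz, folds to fs − 21.8 kHz = 17.7 kHz.
96.7 kHz mod fs = 17.7 kHz.
17.7 kHz ≤ fs/2 = 19.75 kHz, appears at 17.7 kHz.
Distinct values: {1.6 kHz, 2.2 kHz, 17.7 kHz} → 3.

3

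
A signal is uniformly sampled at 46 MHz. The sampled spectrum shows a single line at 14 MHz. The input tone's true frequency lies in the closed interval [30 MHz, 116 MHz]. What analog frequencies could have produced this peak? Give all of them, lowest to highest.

32 MHz, 60 MHz, 78 MHz, 106 MHz

Frequencies that alias to 14 MHz are k·fs ± 14 MHz for integer k ≥ 0.
k=0: 14 MHz.
k=1: 32 MHz, 60 MHz.
k=2: 78 MHz, 106 MHz.
k=3: 124 MHz, 152 MHz.
Within [30 MHz, 116 MHz]: 32 MHz, 60 MHz, 78 MHz, 106 MHz.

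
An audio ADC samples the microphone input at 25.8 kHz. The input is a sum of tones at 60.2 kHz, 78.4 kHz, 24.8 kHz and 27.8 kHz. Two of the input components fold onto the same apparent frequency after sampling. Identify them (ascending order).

fs/2 = 12.9 kHz.
60.2 kHz mod fs = 8.6 kHz.
8.6 kHz ≤ fs/2 = 12.9 kHz, appears at 8.6 kHz.
78.4 kHz mod fs = 1 kHz.
1 kHz ≤ fs/2 = 12.9 kHz, appears at 1 kHz.
24.8 kHz > fs/2 = 12.9 kHz, folds to fs − 24.8 kHz = 1 kHz.
27.8 kHz mod fs = 2 kHz.
2 kHz ≤ fs/2 = 12.9 kHz, appears at 2 kHz.
24.8 kHz and 78.4 kHz both map to 1 kHz.

24.8 kHz, 78.4 kHz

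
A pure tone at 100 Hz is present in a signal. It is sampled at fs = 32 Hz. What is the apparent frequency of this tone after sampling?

4 Hz

100 Hz mod fs = 4 Hz.
4 Hz ≤ fs/2 = 16 Hz, appears at 4 Hz.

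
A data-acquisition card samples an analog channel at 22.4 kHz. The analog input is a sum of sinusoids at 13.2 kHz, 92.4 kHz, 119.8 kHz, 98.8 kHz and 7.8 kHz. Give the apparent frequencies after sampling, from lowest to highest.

2.8 kHz, 7.8 kHz, 9.2 kHz

fs/2 = 11.2 kHz.
13.2 kHz > fs/2 = 11.2 kHz, folds to fs − 13.2 kHz = 9.2 kHz.
92.4 kHz mod fs = 2.8 kHz.
2.8 kHz ≤ fs/2 = 11.2 kHz, appears at 2.8 kHz.
119.8 kHz mod fs = 7.8 kHz.
7.8 kHz ≤ fs/2 = 11.2 kHz, appears at 7.8 kHz.
98.8 kHz mod fs = 9.2 kHz.
9.2 kHz ≤ fs/2 = 11.2 kHz, appears at 9.2 kHz.
7.8 kHz ≤ fs/2 = 11.2 kHz, passes unchanged.
Distinct values: {2.8 kHz, 7.8 kHz, 9.2 kHz}.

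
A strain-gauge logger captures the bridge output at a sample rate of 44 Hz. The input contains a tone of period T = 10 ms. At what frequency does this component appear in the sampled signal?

12 Hz

T = 10 ms → f = 1/T = 100 Hz.
100 Hz mod fs = 12 Hz.
12 Hz ≤ fs/2 = 22 Hz, appears at 12 Hz.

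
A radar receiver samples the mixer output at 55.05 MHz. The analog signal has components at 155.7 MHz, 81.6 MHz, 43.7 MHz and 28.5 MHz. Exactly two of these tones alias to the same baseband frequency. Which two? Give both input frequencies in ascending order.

fs/2 = 27.525 MHz.
155.7 MHz mod fs = 45.6 MHz.
45.6 MHz > fs/2 = 27.525 MHz, folds to fs − 45.6 MHz = 9.45 MHz.
81.6 MHz mod fs = 26.55 MHz.
26.55 MHz ≤ fs/2 = 27.525 MHz, appears at 26.55 MHz.
43.7 MHz > fs/2 = 27.525 MHz, folds to fs − 43.7 MHz = 11.35 MHz.
28.5 MHz > fs/2 = 27.525 MHz, folds to fs − 28.5 MHz = 26.55 MHz.
28.5 MHz and 81.6 MHz both map to 26.55 MHz.

28.5 MHz, 81.6 MHz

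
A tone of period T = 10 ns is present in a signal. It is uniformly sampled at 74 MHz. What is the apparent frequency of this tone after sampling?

26 MHz

T = 10 ns → f = 1/T = 100 MHz.
100 MHz mod fs = 26 MHz.
26 MHz ≤ fs/2 = 37 MHz, appears at 26 MHz.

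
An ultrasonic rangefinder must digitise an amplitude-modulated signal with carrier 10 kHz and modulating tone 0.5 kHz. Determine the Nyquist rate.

AM sidebands sit at fc ± fm = 9.5 kHz and 10.5 kHz.
Highest-frequency component: 10.5 kHz.
Nyquist rate = 2 × 10.5 kHz = 21 kHz.

21 kHz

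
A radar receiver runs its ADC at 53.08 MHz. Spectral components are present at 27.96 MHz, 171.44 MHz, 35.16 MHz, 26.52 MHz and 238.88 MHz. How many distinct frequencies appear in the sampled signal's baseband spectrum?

4

fs/2 = 26.54 MHz.
27.96 MHz > fs/2 = 26.54 MHz, folds to fs − 27.96 MHz = 25.12 MHz.
171.44 MHz mod fs = 12.2 MHz.
12.2 MHz ≤ fs/2 = 26.54 MHz, appears at 12.2 MHz.
35.16 MHz > fs/2 = 26.54 MHz, folds to fs − 35.16 MHz = 17.92 MHz.
26.52 MHz ≤ fs/2 = 26.54 MHz, passes unchanged.
238.88 MHz mod fs = 26.56 MHz.
26.56 MHz > fs/2 = 26.54 MHz, folds to fs − 26.56 MHz = 26.52 MHz.
Distinct values: {12.2 MHz, 17.92 MHz, 25.12 MHz, 26.52 MHz} → 4.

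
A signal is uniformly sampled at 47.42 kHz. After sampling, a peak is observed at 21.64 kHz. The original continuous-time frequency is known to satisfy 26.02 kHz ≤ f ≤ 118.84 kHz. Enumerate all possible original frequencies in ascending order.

69.06 kHz, 73.2 kHz, 116.48 kHz

Frequencies that alias to 21.64 kHz are k·fs ± 21.64 kHz for integer k ≥ 0.
k=0: 21.64 kHz.
k=1: 25.78 kHz, 69.06 kHz.
k=2: 73.2 kHz, 116.48 kHz.
k=3: 120.62 kHz, 163.9 kHz.
Within [26.02 kHz, 118.84 kHz]: 69.06 kHz, 73.2 kHz, 116.48 kHz.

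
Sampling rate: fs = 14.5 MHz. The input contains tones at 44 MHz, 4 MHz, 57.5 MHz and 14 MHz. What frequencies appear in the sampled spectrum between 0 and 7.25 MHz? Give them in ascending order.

0.5 MHz, 4 MHz

fs/2 = 7.25 MHz.
44 MHz mod fs = 0.5 MHz.
0.5 MHz ≤ fs/2 = 7.25 MHz, appears at 0.5 MHz.
4 MHz ≤ fs/2 = 7.25 MHz, passes unchanged.
57.5 MHz mod fs = 14 MHz.
14 MHz > fs/2 = 7.25 MHz, folds to fs − 14 MHz = 0.5 MHz.
14 MHz > fs/2 = 7.25 MHz, folds to fs − 14 MHz = 0.5 MHz.
Distinct values: {0.5 MHz, 4 MHz}.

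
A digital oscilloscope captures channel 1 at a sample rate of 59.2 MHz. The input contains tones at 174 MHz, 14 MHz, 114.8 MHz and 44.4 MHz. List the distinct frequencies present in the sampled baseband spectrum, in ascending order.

fs/2 = 29.6 MHz.
174 MHz mod fs = 55.6 MHz.
55.6 MHz > fs/2 = 29.6 MHz, folds to fs − 55.6 MHz = 3.6 MHz.
14 MHz ≤ fs/2 = 29.6 MHz, passes unchanged.
114.8 MHz mod fs = 55.6 MHz.
55.6 MHz > fs/2 = 29.6 MHz, folds to fs − 55.6 MHz = 3.6 MHz.
44.4 MHz > fs/2 = 29.6 MHz, folds to fs − 44.4 MHz = 14.8 MHz.
Distinct values: {3.6 MHz, 14 MHz, 14.8 MHz}.

3.6 MHz, 14 MHz, 14.8 MHz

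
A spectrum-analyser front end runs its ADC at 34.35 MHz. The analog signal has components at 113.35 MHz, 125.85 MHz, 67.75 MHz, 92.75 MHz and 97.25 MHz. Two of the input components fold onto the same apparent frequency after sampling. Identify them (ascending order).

fs/2 = 17.175 MHz.
113.35 MHz mod fs = 10.3 MHz.
10.3 MHz ≤ fs/2 = 17.175 MHz, appears at 10.3 MHz.
125.85 MHz mod fs = 22.8 MHz.
22.8 MHz > fs/2 = 17.175 MHz, folds to fs − 22.8 MHz = 11.55 MHz.
67.75 MHz mod fs = 33.4 MHz.
33.4 MHz > fs/2 = 17.175 MHz, folds to fs − 33.4 MHz = 0.95 MHz.
92.75 MHz mod fs = 24.05 MHz.
24.05 MHz > fs/2 = 17.175 MHz, folds to fs − 24.05 MHz = 10.3 MHz.
97.25 MHz mod fs = 28.55 MHz.
28.55 MHz > fs/2 = 17.175 MHz, folds to fs − 28.55 MHz = 5.8 MHz.
92.75 MHz and 113.35 MHz both map to 10.3 MHz.

92.75 MHz, 113.35 MHz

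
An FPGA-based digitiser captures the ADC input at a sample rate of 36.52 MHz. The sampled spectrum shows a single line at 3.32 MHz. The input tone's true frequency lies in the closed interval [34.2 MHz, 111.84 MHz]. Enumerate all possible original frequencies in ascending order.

Frequencies that alias to 3.32 MHz are k·fs ± 3.32 MHz for integer k ≥ 0.
k=0: 3.32 MHz.
k=1: 33.2 MHz, 39.84 MHz.
k=2: 69.72 MHz, 76.36 MHz.
k=3: 106.24 MHz, 112.88 MHz.
k=4: 142.76 MHz, 149.4 MHz.
Within [34.2 MHz, 111.84 MHz]: 39.84 MHz, 69.72 MHz, 76.36 MHz, 106.24 MHz.

39.84 MHz, 69.72 MHz, 76.36 MHz, 106.24 MHz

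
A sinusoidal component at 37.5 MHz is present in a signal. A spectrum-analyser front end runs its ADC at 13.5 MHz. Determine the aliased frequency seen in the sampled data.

37.5 MHz mod fs = 10.5 MHz.
10.5 MHz > fs/2 = 6.75 MHz, folds to fs − 10.5 MHz = 3 MHz.

3 MHz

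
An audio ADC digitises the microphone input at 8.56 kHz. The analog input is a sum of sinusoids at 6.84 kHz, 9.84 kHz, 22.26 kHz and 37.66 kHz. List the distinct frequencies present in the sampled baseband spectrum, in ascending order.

fs/2 = 4.28 kHz.
6.84 kHz > fs/2 = 4.28 kHz, folds to fs − 6.84 kHz = 1.72 kHz.
9.84 kHz mod fs = 1.28 kHz.
1.28 kHz ≤ fs/2 = 4.28 kHz, appears at 1.28 kHz.
22.26 kHz mod fs = 5.14 kHz.
5.14 kHz > fs/2 = 4.28 kHz, folds to fs − 5.14 kHz = 3.42 kHz.
37.66 kHz mod fs = 3.42 kHz.
3.42 kHz ≤ fs/2 = 4.28 kHz, appears at 3.42 kHz.
Distinct values: {1.28 kHz, 1.72 kHz, 3.42 kHz}.

1.28 kHz, 1.72 kHz, 3.42 kHz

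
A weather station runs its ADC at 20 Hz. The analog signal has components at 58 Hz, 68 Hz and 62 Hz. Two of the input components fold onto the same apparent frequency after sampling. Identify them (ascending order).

58 Hz, 62 Hz

fs/2 = 10 Hz.
58 Hz mod fs = 18 Hz.
18 Hz > fs/2 = 10 Hz, folds to fs − 18 Hz = 2 Hz.
68 Hz mod fs = 8 Hz.
8 Hz ≤ fs/2 = 10 Hz, appears at 8 Hz.
62 Hz mod fs = 2 Hz.
2 Hz ≤ fs/2 = 10 Hz, appears at 2 Hz.
58 Hz and 62 Hz both map to 2 Hz.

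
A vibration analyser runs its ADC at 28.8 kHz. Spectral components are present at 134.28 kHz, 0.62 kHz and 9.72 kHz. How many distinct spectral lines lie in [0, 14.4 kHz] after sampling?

2

fs/2 = 14.4 kHz.
134.28 kHz mod fs = 19.08 kHz.
19.08 kHz > fs/2 = 14.4 kHz, folds to fs − 19.08 kHz = 9.72 kHz.
0.62 kHz ≤ fs/2 = 14.4 kHz, passes unchanged.
9.72 kHz ≤ fs/2 = 14.4 kHz, passes unchanged.
Distinct values: {0.62 kHz, 9.72 kHz} → 2.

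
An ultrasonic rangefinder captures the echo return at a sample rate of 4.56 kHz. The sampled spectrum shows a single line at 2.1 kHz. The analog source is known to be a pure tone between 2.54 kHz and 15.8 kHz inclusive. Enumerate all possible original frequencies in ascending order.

6.66 kHz, 7.02 kHz, 11.22 kHz, 11.58 kHz, 15.78 kHz

Frequencies that alias to 2.1 kHz are k·fs ± 2.1 kHz for integer k ≥ 0.
k=0: 2.1 kHz.
k=1: 2.46 kHz, 6.66 kHz.
k=2: 7.02 kHz, 11.22 kHz.
k=3: 11.58 kHz, 15.78 kHz.
k=4: 16.14 kHz, 20.34 kHz.
Within [2.54 kHz, 15.8 kHz]: 6.66 kHz, 7.02 kHz, 11.22 kHz, 11.58 kHz, 15.78 kHz.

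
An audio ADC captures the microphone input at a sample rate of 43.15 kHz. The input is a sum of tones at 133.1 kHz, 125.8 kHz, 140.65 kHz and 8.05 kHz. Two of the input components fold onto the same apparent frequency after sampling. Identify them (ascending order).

fs/2 = 21.575 kHz.
133.1 kHz mod fs = 3.65 kHz.
3.65 kHz ≤ fs/2 = 21.575 kHz, appears at 3.65 kHz.
125.8 kHz mod fs = 39.5 kHz.
39.5 kHz > fs/2 = 21.575 kHz, folds to fs − 39.5 kHz = 3.65 kHz.
140.65 kHz mod fs = 11.2 kHz.
11.2 kHz ≤ fs/2 = 21.575 kHz, appears at 11.2 kHz.
8.05 kHz ≤ fs/2 = 21.575 kHz, passes unchanged.
125.8 kHz and 133.1 kHz both map to 3.65 kHz.

125.8 kHz, 133.1 kHz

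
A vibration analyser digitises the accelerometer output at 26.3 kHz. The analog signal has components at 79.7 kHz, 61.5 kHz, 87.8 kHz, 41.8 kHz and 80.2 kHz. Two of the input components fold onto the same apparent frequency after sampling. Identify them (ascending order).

fs/2 = 13.15 kHz.
79.7 kHz mod fs = 0.8 kHz.
0.8 kHz ≤ fs/2 = 13.15 kHz, appears at 0.8 kHz.
61.5 kHz mod fs = 8.9 kHz.
8.9 kHz ≤ fs/2 = 13.15 kHz, appears at 8.9 kHz.
87.8 kHz mod fs = 8.9 kHz.
8.9 kHz ≤ fs/2 = 13.15 kHz, appears at 8.9 kHz.
41.8 kHz mod fs = 15.5 kHz.
15.5 kHz > fs/2 = 13.15 kHz, folds to fs − 15.5 kHz = 10.8 kHz.
80.2 kHz mod fs = 1.3 kHz.
1.3 kHz ≤ fs/2 = 13.15 kHz, appears at 1.3 kHz.
61.5 kHz and 87.8 kHz both map to 8.9 kHz.

61.5 kHz, 87.8 kHz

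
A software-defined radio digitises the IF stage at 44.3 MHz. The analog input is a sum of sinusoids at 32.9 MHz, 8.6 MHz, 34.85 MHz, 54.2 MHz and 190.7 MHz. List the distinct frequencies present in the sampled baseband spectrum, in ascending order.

fs/2 = 22.15 MHz.
32.9 MHz > fs/2 = 22.15 MHz, folds to fs − 32.9 MHz = 11.4 MHz.
8.6 MHz ≤ fs/2 = 22.15 MHz, passes unchanged.
34.85 MHz > fs/2 = 22.15 MHz, folds to fs − 34.85 MHz = 9.45 MHz.
54.2 MHz mod fs = 9.9 MHz.
9.9 MHz ≤ fs/2 = 22.15 MHz, appears at 9.9 MHz.
190.7 MHz mod fs = 13.5 MHz.
13.5 MHz ≤ fs/2 = 22.15 MHz, appears at 13.5 MHz.
Distinct values: {8.6 MHz, 9.45 MHz, 9.9 MHz, 11.4 MHz, 13.5 MHz}.

8.6 MHz, 9.45 MHz, 9.9 MHz, 11.4 MHz, 13.5 MHz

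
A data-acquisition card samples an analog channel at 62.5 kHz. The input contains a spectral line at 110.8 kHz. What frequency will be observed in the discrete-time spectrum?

110.8 kHz mod fs = 48.3 kHz.
48.3 kHz > fs/2 = 31.25 kHz, folds to fs − 48.3 kHz = 14.2 kHz.

14.2 kHz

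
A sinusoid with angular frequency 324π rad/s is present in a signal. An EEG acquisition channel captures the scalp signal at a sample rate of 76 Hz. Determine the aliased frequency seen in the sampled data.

ω = 324π rad/s → f = ω/(2π) = 162 Hz.
162 Hz mod fs = 10 Hz.
10 Hz ≤ fs/2 = 38 Hz, appears at 10 Hz.

10 Hz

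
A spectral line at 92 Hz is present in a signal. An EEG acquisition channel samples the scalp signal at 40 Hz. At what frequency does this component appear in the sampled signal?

92 Hz mod fs = 12 Hz.
12 Hz ≤ fs/2 = 20 Hz, appears at 12 Hz.

12 Hz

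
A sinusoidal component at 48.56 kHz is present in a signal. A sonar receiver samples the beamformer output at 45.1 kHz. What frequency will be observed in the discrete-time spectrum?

3.46 kHz

48.56 kHz mod fs = 3.46 kHz.
3.46 kHz ≤ fs/2 = 22.55 kHz, appears at 3.46 kHz.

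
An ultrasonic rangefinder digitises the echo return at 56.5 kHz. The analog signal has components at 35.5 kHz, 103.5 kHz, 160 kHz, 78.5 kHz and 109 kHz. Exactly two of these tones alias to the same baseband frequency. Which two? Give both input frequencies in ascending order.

fs/2 = 28.25 kHz.
35.5 kHz > fs/2 = 28.25 kHz, folds to fs − 35.5 kHz = 21 kHz.
103.5 kHz mod fs = 47 kHz.
47 kHz > fs/2 = 28.25 kHz, folds to fs − 47 kHz = 9.5 kHz.
160 kHz mod fs = 47 kHz.
47 kHz > fs/2 = 28.25 kHz, folds to fs − 47 kHz = 9.5 kHz.
78.5 kHz mod fs = 22 kHz.
22 kHz ≤ fs/2 = 28.25 kHz, appears at 22 kHz.
109 kHz mod fs = 52.5 kHz.
52.5 kHz > fs/2 = 28.25 kHz, folds to fs − 52.5 kHz = 4 kHz.
103.5 kHz and 160 kHz both map to 9.5 kHz.

103.5 kHz, 160 kHz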